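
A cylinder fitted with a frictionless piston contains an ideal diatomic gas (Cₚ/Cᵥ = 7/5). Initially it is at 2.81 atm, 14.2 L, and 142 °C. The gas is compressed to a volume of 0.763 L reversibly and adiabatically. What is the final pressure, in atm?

P₂ ≈ 168 atm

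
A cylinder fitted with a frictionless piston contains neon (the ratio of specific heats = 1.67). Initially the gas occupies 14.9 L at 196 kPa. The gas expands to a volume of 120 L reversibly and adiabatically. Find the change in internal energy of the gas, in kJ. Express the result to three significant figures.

P₂ = P₁(V₁/V₂)^γ = 196×(14.9/120)^(1.67) = 6.015 kPa.
For a reversible adiabat, W_by_gas = (P₁V₁ − P₂V₂)/(γ−1).
W_by = (196000×0.0149 − 6015×0.12) / (0.67) = 3281 J.
Q = 0 ⇒ ΔU = −W_by = -3281 J.

ΔU ≈ -3.28 kJ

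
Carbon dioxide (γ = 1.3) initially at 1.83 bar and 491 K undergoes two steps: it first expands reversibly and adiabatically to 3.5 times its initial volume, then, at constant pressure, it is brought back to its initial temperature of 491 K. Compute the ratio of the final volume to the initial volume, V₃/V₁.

Adiabatic step: V₂/V₁ = 3.5; T₂ = T₁·(1/3.5)^(0.3) = 337.2 K.
Isobaric step: V₃/V₂ = T₃/T₂ = 491/337.2.
V₃/V₁ = (V₂/V₁)(V₃/V₂) = 3.5 × (491/337.2) = 5.097.

V₃/V₁ ≈ 5.10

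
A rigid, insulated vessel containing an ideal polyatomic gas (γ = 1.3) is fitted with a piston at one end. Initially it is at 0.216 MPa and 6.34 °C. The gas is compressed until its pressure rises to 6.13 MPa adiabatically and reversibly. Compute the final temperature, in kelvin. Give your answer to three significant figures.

Adiabatic: T₂/T₁ = (P₂/P₁)^((γ−1)/γ).
T₁ = 6.34 °C = 279.5 K.
T₂ = 279.5 × (6.13/0.216)^(0.231) = 604.9 K.

T₂ ≈ 605 K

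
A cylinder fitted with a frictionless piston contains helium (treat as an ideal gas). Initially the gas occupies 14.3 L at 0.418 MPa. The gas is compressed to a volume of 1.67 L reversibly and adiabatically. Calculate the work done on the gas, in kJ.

W ≈ 28.6 kJ

γ = 5/3 for a monatomic ideal gas.
P₂ = P₁(V₁/V₂)^γ = 0.418×(14.3/1.67)^(5/3) = 14.98 MPa.
For a reversible adiabat, W_by_gas = (P₁V₁ − P₂V₂)/(γ−1).
W_by = (418000×0.0143 − 1.498×10^7×0.00167) / (2/3) = -28560 J.
W_on_gas = −W_by = 28560 J.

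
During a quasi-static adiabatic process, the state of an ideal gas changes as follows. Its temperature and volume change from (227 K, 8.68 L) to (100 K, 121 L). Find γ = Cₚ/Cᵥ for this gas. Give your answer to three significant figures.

γ ≈ 1.31

TV^(γ−1) = const ⇒ γ − 1 = ln(T₂/T₁) / ln(V₁/V₂).
γ = 1 + ln(100/227) / ln(8.68/121) = 1.311.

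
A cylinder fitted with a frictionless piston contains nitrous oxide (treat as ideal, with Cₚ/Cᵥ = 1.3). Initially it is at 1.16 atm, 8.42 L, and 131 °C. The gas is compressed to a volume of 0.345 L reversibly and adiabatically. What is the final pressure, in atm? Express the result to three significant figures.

P₂ ≈ 73.8 atm

Adiabatic: P₁V₁^γ = P₂V₂^γ ⇒ P₂ = P₁ (V₁/V₂)^γ.
P₂ = 1.16 × (8.42/0.345)^(1.3) = 73.82 atm.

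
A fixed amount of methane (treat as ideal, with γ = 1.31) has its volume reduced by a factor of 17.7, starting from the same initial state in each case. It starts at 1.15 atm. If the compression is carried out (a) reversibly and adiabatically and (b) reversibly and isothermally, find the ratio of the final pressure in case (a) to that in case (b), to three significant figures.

P_adiabatic / P_isothermal ≈ 2.44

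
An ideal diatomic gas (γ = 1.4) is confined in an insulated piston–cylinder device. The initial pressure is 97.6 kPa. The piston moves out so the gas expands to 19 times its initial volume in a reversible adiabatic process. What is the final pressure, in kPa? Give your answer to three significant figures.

Since PV^γ is constant along a reversible adiabat, P₂ = P₁ (V₁/V₂)^γ.
P₂ = 97.6 × (1/19)^(1.4) = 1.582 kPa.

P₂ ≈ 1.58 kPa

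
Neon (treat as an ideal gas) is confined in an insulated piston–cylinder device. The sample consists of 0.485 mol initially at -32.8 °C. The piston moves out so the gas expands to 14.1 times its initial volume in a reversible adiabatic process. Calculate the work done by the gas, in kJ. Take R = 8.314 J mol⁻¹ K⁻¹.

W ≈ 1.20 kJ

Adiabatic: T₁V₁^(γ−1) = T₂V₂^(γ−1) ⇒ T₂ = T₁ (V₁/V₂)^(γ−1).
γ = 5/3 for a monatomic ideal gas, so γ−1 = 2/3.
T₁ = -32.8 °C = 240.3 K.
T₂ = 240.3 × (1/14.1)^(2/3) = 41.18 K.
Q = 0, so ΔU = W_on_gas = nCᵥΔT with Cᵥ = R/(γ−1) = 12.47 J/(mol·K).
ΔU = 0.485 × 12.47 × (41.18 − 240.3) = -1205 J.
Work done by the gas = −ΔU = 1205 J.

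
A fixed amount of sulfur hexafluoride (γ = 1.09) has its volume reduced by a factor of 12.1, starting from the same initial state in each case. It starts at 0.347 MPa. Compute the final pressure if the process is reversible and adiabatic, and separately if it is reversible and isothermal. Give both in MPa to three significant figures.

Isothermal: P₂ = P₁(V₁/V₂) = 0.347×12.1 = 4.199 MPa.
Adiabatic: P₂ = P₁(V₁/V₂)^γ = 0.347×12.1^(1.09) = 5.255 MPa.

adiabatic: 5.25 MPa; isothermal: 4.20 MPa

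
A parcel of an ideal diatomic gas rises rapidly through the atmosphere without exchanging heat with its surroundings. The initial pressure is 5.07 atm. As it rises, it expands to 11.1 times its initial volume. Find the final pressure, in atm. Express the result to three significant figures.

Adiabatic: P₁V₁^γ = P₂V₂^γ ⇒ P₂ = P₁ (V₁/V₂)^γ.
For a diatomic ideal gas γ = 7/5.
P₂ = 5.07 × (1/11.1)^(7/5) = 0.1744 atm.

P₂ ≈ 0.174 atm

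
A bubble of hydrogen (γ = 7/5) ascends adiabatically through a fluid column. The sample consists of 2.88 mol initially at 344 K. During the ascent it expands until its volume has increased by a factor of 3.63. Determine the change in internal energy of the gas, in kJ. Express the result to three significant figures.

ΔU ≈ -8.30 kJ

Adiabatic: T₁V₁^(γ−1) = T₂V₂^(γ−1) ⇒ T₂ = T₁ (V₁/V₂)^(γ−1).
T₂ = 344 × (1/3.63)^(2/5) = 205.4 K.
Q = 0, so ΔU = W_on_gas = nCᵥΔT with Cᵥ = R/(γ−1) = 20.79 J/(mol·K).
ΔU = 2.88 × 20.79 × (205.4 − 344) = -8297 J.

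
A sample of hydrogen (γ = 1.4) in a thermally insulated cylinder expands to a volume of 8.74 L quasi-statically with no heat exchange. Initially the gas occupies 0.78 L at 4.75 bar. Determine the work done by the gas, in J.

P₂ = P₁(V₁/V₂)^γ = 4.75×(0.78/8.74)^(1.4) = 0.1613 bar.
For a reversible adiabat, W_by_gas = (P₁V₁ − P₂V₂)/(γ−1).
W_by = (475000×0.00078 − 16130×0.00874) / (0.4) = 573.9 J.

W ≈ 574 J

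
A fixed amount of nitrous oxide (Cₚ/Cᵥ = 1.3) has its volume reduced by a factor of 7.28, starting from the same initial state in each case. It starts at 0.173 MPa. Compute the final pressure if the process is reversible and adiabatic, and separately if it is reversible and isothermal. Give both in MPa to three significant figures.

Isothermal: P₂ = P₁(V₁/V₂) = 0.173×7.28 = 1.259 MPa.
Adiabatic: P₂ = P₁(V₁/V₂)^γ = 0.173×7.28^(1.3) = 2.285 MPa.

adiabatic: 2.28 MPa; isothermal: 1.26 MPa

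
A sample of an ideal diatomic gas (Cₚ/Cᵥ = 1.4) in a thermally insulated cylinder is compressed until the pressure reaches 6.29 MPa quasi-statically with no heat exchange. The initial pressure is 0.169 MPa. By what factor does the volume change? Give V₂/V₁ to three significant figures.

V₂/V₁ ≈ 0.0755

From PV^γ = const, V₂/V₁ = (P₁/P₂)^(1/γ).
V₂/V₁ = (0.169/6.29)^(0.714) = 0.07551.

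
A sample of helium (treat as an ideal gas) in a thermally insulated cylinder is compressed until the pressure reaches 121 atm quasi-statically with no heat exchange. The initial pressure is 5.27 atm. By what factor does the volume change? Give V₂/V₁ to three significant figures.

From PV^γ = const, V₂/V₁ = (P₁/P₂)^(1/γ).
For a monatomic ideal gas γ = 5/3.
V₂/V₁ = (5.27/121)^(3/5) = 0.1526.

V₂/V₁ ≈ 0.153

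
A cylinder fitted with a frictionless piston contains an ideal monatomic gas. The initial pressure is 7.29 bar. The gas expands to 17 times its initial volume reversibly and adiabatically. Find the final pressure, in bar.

P₂ ≈ 0.0649 bar

Adiabatic: P₁V₁^γ = P₂V₂^γ ⇒ P₂ = P₁ (V₁/V₂)^γ.
For a monatomic ideal gas γ = 5/3.
P₂ = 7.29 × (1/17)^(5/3) = 0.06486 bar.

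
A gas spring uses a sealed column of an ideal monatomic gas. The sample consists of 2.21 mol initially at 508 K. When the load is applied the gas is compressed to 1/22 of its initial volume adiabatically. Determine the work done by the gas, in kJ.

Adiabatic: T₁V₁^(γ−1) = T₂V₂^(γ−1) ⇒ T₂ = T₁ (V₁/V₂)^(γ−1).
γ = 5/3 for a monatomic ideal gas, so γ−1 = 2/3.
T₂ = 508 × 22^(2/3) = 3989 K.
Q = 0, so ΔU = W_on_gas = nCᵥΔT with Cᵥ = R/(γ−1) = 12.47 J/(mol·K).
ΔU = 2.21 × 12.47 × (3989 − 508) = 95930 J.
Work done by the gas = −ΔU = -95930 J.

W ≈ -95.9 kJ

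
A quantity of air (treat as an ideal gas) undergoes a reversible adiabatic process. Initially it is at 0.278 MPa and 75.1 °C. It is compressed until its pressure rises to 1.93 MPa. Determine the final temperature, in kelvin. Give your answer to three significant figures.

T₂ ≈ 606 K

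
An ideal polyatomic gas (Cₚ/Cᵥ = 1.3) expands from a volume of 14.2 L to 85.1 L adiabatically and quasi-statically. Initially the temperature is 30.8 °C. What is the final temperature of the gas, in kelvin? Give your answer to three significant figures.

Adiabatic: T₁V₁^(γ−1) = T₂V₂^(γ−1) ⇒ T₂ = T₁ (V₁/V₂)^(γ−1).
T₁ = 30.8 °C = 303.9 K.
T₂ = 303.9 × (14.2/85.1)^(0.3) = 177.6 K.

T₂ ≈ 178 K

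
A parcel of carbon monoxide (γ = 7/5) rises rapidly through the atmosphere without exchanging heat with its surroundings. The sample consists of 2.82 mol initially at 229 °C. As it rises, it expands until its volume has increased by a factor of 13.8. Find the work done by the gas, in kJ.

For a reversible adiabat TV^(γ−1) is constant, so T₂ = T₁ (V₁/V₂)^(γ−1).
T₁ = 229 °C = 502.1 K.
T₂ = 502.1 × (1/13.8)^(2/5) = 175.7 K.
Q = 0, so ΔU = W_on_gas = nCᵥΔT with Cᵥ = R/(γ−1) = 20.79 J/(mol·K).
ΔU = 2.82 × 20.79 × (175.7 − 502.1) = -19130 J.
Work done by the gas = −ΔU = 19130 J.

W ≈ 19.1 kJ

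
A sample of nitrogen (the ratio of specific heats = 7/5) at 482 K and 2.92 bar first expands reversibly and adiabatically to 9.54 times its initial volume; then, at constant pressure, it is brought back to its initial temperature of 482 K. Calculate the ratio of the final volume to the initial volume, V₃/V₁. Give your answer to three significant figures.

Adiabatic step: V₂/V₁ = 9.54; T₂ = T₁·(1/9.54)^(2/5) = 195.5 K.
Isobaric step: V₃/V₂ = T₃/T₂ = 482/195.5.
V₃/V₁ = (V₂/V₁)(V₃/V₂) = 9.54 × (482/195.5) = 23.52.

V₃/V₁ ≈ 23.5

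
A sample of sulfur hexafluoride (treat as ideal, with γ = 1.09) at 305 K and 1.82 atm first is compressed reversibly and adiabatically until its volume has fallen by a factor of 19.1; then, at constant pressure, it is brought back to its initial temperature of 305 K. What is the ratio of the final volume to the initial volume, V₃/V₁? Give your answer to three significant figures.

V₃/V₁ ≈ 0.0401

Adiabatic step: V₂/V₁ = 0.05236; T₂ = T₁·19.1^(0.09) = 397.7 K.
Isobaric step: V₃/V₂ = T₃/T₂ = 305/397.7.
V₃/V₁ = (V₂/V₁)(V₃/V₂) = 0.05236 × (305/397.7) = 0.04015.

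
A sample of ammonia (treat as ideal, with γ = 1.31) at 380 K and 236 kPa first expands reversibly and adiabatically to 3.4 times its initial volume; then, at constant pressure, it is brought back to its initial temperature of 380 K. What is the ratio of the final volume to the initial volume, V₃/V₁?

V₃/V₁ ≈ 4.97

Adiabatic step: V₂/V₁ = 3.4; T₂ = T₁·(1/3.4)^(0.31) = 260 K.
Isobaric step: V₃/V₂ = T₃/T₂ = 380/260.
V₃/V₁ = (V₂/V₁)(V₃/V₂) = 3.4 × (380/260) = 4.969.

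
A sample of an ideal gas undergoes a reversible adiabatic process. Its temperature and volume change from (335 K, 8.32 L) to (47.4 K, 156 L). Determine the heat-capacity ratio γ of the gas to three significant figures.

γ ≈ 1.67

TV^(γ−1) = const ⇒ γ − 1 = ln(T₂/T₁) / ln(V₁/V₂).
γ = 1 + ln(47.4/335) / ln(8.32/156) = 1.667.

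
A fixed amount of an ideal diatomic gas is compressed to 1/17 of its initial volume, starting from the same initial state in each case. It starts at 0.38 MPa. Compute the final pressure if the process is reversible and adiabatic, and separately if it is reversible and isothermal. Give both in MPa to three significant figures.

For a diatomic ideal gas γ = 7/5.
Isothermal: P₂ = P₁(V₁/V₂) = 0.38×17 = 6.46 MPa.
Adiabatic: P₂ = P₁(V₁/V₂)^γ = 0.38×17^(7/5) = 20.06 MPa.

adiabatic: 20.1 MPa; isothermal: 6.46 MPa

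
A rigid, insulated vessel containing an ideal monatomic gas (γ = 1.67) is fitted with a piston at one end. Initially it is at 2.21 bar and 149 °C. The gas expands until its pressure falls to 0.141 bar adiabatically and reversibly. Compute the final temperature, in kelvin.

T₂ ≈ 140 K

Along an adiabat T P^((1−γ)/γ) is constant, so T₂ = T₁ (P₂/P₁)^((γ−1)/γ).
T₁ = 149 °C = 422.1 K.
T₂ = 422.1 × (0.141/2.21)^(0.401) = 139.9 K.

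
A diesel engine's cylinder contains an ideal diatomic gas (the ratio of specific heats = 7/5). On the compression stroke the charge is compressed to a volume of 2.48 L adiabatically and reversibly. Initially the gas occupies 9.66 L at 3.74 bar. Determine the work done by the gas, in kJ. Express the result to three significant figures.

W ≈ -6.53 kJ

P₂ = P₁(V₁/V₂)^γ = 3.74×(9.66/2.48)^(7/5) = 25.1 bar.
For a reversible adiabat, W_by_gas = (P₁V₁ − P₂V₂)/(γ−1).
W_by = (374000×0.00966 − 2.51×10^6×0.00248) / (2/5) = -6528 J.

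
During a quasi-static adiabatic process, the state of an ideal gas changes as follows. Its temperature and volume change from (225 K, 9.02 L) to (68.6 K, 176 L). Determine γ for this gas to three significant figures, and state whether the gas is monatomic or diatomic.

γ ≈ 1.40; diatomic

TV^(γ−1) = const ⇒ γ − 1 = ln(T₂/T₁) / ln(V₁/V₂).
γ = 1 + ln(68.6/225) / ln(9.02/176) = 1.4.
γ ≈ 1.40 is close to 7/5, so the gas is diatomic.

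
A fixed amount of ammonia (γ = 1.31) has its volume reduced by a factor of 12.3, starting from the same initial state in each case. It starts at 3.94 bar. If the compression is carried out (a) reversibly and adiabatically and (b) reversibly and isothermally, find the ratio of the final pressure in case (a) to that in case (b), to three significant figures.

Isothermal: P_b = P₁(V₁/V₂) = 3.94×12.3.
Adiabatic: P_a = P₁(V₁/V₂)^γ = 3.94×12.3^(1.31).
P_a/P_b = (V₁/V₂)^(γ−1) = 12.3^(0.31) = 2.177.

P_adiabatic / P_isothermal ≈ 2.18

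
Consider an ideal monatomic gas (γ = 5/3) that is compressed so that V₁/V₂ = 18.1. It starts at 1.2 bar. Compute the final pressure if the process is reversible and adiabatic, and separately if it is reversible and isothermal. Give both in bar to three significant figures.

Isothermal: P₂ = P₁(V₁/V₂) = 1.2×18.1 = 21.72 bar.
Adiabatic: P₂ = P₁(V₁/V₂)^γ = 1.2×18.1^(5/3) = 149.7 bar.

adiabatic: 150 bar; isothermal: 21.7 bar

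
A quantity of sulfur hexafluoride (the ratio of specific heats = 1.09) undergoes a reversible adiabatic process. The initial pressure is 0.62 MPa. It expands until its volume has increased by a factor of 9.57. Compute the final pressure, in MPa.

Adiabatic: P₁V₁^γ = P₂V₂^γ ⇒ P₂ = P₁ (V₁/V₂)^γ.
P₂ = 0.62 × (1/9.57)^(1.09) = 0.05287 MPa.

P₂ ≈ 0.0529 MPa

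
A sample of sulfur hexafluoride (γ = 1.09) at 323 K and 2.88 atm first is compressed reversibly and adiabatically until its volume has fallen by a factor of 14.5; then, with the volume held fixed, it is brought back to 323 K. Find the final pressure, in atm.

Adiabatic step (PV^γ = const): P₂ = 2.88×14.5^(1.09) = 53.12 atm; T₂ = 323×14.5^(0.09) = 410.9 K.
Isochoric: P₃ = P₂(T₃/T₂) = 53.12 × (323/410.9) = 41.76 atm.

P₃ ≈ 41.8 atm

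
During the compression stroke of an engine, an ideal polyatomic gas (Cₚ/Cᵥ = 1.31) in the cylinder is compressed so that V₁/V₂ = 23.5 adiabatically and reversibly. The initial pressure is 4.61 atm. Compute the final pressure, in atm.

P₂ ≈ 288 atm

Adiabatic: P₁V₁^γ = P₂V₂^γ ⇒ P₂ = P₁ (V₁/V₂)^γ.
P₂ = 4.61 × 23.5^(1.31) = 288.3 atm.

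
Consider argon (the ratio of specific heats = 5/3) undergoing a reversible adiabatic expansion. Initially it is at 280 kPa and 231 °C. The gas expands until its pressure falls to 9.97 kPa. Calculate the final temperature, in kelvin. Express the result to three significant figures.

T₂ ≈ 133 K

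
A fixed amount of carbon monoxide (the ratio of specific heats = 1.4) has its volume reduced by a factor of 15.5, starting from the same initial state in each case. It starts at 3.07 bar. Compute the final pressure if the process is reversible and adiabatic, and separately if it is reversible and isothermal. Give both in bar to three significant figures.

adiabatic: 142 bar; isothermal: 47.6 bar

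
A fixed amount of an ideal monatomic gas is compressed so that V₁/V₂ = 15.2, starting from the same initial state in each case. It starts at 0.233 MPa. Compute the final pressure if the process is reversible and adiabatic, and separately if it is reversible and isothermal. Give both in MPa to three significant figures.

For a monatomic ideal gas γ = 5/3.
Isothermal: P₂ = P₁(V₁/V₂) = 0.233×15.2 = 3.542 MPa.
Adiabatic: P₂ = P₁(V₁/V₂)^γ = 0.233×15.2^(5/3) = 21.73 MPa.

adiabatic: 21.7 MPa; isothermal: 3.54 MPa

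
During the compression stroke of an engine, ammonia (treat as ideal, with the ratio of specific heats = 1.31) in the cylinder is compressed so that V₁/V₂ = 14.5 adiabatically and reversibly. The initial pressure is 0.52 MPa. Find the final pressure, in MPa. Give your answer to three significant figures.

P₂ ≈ 17.3 MPa

Adiabatic: P₁V₁^γ = P₂V₂^γ ⇒ P₂ = P₁ (V₁/V₂)^γ.
P₂ = 0.52 × 14.5^(1.31) = 17.27 MPa.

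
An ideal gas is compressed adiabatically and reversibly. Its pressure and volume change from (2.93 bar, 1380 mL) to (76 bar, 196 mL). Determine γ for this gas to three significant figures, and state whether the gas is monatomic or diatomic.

γ ≈ 1.67; monatomic

PV^γ = const ⇒ γ = ln(P₂/P₁) / ln(V₁/V₂).
γ = ln(76/2.93) / ln(1380/196) = 1.668.
γ ≈ 1.67 is close to 5/3, so the gas is monatomic.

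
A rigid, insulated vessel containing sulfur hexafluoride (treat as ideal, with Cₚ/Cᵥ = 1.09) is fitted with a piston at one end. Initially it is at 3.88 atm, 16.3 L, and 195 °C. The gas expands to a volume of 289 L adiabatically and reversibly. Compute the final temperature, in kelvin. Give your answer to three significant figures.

For a reversible adiabat TV^(γ−1) is constant, so T₂ = T₁ (V₁/V₂)^(γ−1).
T₁ = 195 °C = 468.1 K.
T₂ = 468.1 × (16.3/289)^(0.09) = 361.4 K.

T₂ ≈ 361 K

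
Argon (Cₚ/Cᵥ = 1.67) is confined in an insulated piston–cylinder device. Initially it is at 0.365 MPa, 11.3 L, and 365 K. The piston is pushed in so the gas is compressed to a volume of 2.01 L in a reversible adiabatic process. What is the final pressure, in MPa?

P₂ ≈ 6.53 MPa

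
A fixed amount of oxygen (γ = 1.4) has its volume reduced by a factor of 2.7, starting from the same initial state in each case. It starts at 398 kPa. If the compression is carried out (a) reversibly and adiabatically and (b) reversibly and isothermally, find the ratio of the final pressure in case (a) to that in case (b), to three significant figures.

P_adiabatic / P_isothermal ≈ 1.49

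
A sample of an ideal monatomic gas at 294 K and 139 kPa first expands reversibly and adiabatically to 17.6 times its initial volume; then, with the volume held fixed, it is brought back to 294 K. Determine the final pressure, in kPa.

P₃ ≈ 7.90 kPa

For a monatomic ideal gas γ = 5/3.
Adiabatic step (PV^γ = const): P₂ = 139×(1/17.6)^(5/3) = 1.167 kPa; T₂ = 294×(1/17.6)^(2/3) = 43.45 K.
Isochoric: P₃ = P₂(T₃/T₂) = 1.167 × (294/43.45) = 7.898 kPa.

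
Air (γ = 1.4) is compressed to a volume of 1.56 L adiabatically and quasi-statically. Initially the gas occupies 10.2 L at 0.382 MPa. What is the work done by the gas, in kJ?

W ≈ -10.9 kJ

P₂ = P₁(V₁/V₂)^γ = 0.382×(10.2/1.56)^(1.4) = 5.293 MPa.
For a reversible adiabat, W_by_gas = (P₁V₁ − P₂V₂)/(γ−1).
W_by = (382000×0.0102 − 5.293×10^6×0.00156) / (0.4) = -10900 J.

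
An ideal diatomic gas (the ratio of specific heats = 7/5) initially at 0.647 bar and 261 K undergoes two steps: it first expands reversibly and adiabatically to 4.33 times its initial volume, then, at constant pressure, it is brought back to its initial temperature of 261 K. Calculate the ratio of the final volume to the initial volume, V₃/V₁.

V₃/V₁ ≈ 7.78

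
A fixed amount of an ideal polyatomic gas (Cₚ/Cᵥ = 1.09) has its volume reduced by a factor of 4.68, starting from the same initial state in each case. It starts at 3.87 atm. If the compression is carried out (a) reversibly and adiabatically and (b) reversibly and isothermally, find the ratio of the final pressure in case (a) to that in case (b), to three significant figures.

P_adiabatic / P_isothermal ≈ 1.15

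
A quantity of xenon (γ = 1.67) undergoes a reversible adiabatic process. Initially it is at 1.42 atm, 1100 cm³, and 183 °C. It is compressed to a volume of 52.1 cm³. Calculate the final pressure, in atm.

Since PV^γ is constant along a reversible adiabat, P₂ = P₁ (V₁/V₂)^γ.
P₂ = 1.42 × (1100/52.1)^(1.67) = 231.4 atm.

P₂ ≈ 231 atm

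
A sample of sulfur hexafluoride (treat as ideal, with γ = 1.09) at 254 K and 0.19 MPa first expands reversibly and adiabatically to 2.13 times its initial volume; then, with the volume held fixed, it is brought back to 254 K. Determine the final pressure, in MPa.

Adiabatic step (PV^γ = const): P₂ = 0.19×(1/2.13)^(1.09) = 0.08333 MPa; T₂ = 254×(1/2.13)^(0.09) = 237.3 K.
Isochoric: P₃ = P₂(T₃/T₂) = 0.08333 × (254/237.3) = 0.0892 MPa.

P₃ ≈ 0.0892 MPa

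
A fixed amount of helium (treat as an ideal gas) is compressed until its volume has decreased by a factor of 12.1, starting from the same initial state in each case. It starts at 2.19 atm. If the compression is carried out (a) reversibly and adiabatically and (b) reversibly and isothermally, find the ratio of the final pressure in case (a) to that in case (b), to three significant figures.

P_adiabatic / P_isothermal ≈ 5.27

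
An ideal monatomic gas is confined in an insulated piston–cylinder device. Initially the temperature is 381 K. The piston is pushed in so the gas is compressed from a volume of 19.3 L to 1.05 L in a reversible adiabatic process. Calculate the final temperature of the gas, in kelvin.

T₂ ≈ 2650 K

Adiabatic: T₁V₁^(γ−1) = T₂V₂^(γ−1) ⇒ T₂ = T₁ (V₁/V₂)^(γ−1).
For a monatomic ideal gas γ = 5/3, so γ−1 = 2/3.
T₂ = 381 × (19.3/1.05)^(2/3) = 2654 K.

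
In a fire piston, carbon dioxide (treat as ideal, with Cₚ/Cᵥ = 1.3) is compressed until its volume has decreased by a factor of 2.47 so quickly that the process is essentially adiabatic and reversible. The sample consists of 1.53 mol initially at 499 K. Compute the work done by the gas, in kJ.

W ≈ -6.59 kJ

Adiabatic: T₁V₁^(γ−1) = T₂V₂^(γ−1) ⇒ T₂ = T₁ (V₁/V₂)^(γ−1).
T₂ = 499 × 2.47^(0.3) = 654.5 K.
Q = 0, so ΔU = W_on_gas = nCᵥΔT with Cᵥ = R/(γ−1) = 27.71 J/(mol·K).
ΔU = 1.53 × 27.71 × (654.5 − 499) = 6593 J.
Work done by the gas = −ΔU = -6593 J.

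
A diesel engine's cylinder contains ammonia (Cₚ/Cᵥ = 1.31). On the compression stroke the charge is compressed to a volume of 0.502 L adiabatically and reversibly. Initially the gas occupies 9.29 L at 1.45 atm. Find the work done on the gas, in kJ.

W ≈ 6.48 kJ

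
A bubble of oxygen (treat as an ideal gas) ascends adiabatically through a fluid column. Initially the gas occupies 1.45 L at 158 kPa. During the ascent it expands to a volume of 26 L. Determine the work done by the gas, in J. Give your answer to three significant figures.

W ≈ 392 J

γ = 7/5 for a diatomic ideal gas.
P₂ = P₁(V₁/V₂)^γ = 158×(1.45/26)^(7/5) = 2.777 kPa.
For a reversible adiabat, W_by_gas = (P₁V₁ − P₂V₂)/(γ−1).
W_by = (158000×0.00145 − 2777×0.026) / (2/5) = 392.2 J.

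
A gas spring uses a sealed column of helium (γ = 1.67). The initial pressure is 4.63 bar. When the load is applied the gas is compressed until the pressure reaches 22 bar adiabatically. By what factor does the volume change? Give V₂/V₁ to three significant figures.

V₂/V₁ ≈ 0.393

From PV^γ = const, V₂/V₁ = (P₁/P₂)^(1/γ).
V₂/V₁ = (4.63/22)^(0.599) = 0.3933.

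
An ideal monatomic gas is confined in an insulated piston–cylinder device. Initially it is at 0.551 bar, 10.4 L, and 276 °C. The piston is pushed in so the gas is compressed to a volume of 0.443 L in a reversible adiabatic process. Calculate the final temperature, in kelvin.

Adiabatic: T₁V₁^(γ−1) = T₂V₂^(γ−1) ⇒ T₂ = T₁ (V₁/V₂)^(γ−1).
γ = 5/3 for a monatomic ideal gas.
T₁ = 276 °C = 549.1 K.
T₂ = 549.1 × (10.4/0.443)^(2/3) = 4502 K.

T₂ ≈ 4500 K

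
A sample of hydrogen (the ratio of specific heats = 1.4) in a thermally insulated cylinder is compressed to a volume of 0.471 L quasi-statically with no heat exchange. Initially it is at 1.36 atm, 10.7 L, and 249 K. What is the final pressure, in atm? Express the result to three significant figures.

Since PV^γ is constant along a reversible adiabat, P₂ = P₁ (V₁/V₂)^γ.
P₂ = 1.36 × (10.7/0.471)^(1.4) = 107.8 atm.

P₂ ≈ 108 atm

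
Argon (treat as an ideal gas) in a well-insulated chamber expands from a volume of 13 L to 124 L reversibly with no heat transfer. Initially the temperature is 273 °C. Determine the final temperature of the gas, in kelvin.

T₂ ≈ 121 K

For a reversible adiabat TV^(γ−1) is constant, so T₂ = T₁ (V₁/V₂)^(γ−1).
For a monatomic ideal gas γ = 5/3, so γ−1 = 2/3.
T₁ = 273 °C = 546.1 K.
T₂ = 546.1 × (13/124)^(2/3) = 121.4 K.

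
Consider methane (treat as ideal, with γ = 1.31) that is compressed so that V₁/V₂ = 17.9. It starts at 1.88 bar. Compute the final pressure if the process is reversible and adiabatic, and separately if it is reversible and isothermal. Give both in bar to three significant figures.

adiabatic: 82.3 bar; isothermal: 33.7 bar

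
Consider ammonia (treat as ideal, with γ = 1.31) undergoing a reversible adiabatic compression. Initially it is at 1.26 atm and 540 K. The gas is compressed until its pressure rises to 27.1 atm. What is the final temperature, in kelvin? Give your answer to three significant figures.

T₂ ≈ 1120 K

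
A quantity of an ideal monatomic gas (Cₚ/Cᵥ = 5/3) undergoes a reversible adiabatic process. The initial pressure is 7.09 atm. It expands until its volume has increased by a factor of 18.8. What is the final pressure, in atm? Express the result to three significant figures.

P₂ ≈ 0.0533 atm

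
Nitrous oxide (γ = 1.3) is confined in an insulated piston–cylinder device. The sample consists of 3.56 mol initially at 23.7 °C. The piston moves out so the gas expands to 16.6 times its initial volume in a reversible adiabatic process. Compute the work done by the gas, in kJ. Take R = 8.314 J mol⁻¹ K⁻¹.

W ≈ 16.7 kJ

For a reversible adiabat TV^(γ−1) is constant, so T₂ = T₁ (V₁/V₂)^(γ−1).
T₁ = 23.7 °C = 296.8 K.
T₂ = 296.8 × (1/16.6)^(0.3) = 127.8 K.
Q = 0, so ΔU = W_on_gas = nCᵥΔT with Cᵥ = R/(γ−1) = 27.71 J/(mol·K).
ΔU = 3.56 × 27.71 × (127.8 − 296.8) = -16680 J.
Work done by the gas = −ΔU = 16680 J.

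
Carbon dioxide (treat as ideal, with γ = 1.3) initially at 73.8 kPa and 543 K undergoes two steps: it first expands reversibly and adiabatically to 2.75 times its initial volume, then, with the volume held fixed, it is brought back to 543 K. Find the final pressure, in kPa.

Adiabatic step (PV^γ = const): P₂ = 73.8×(1/2.75)^(1.3) = 19.81 kPa; T₂ = 543×(1/2.75)^(0.3) = 400.9 K.
Isochoric: P₃ = P₂(T₃/T₂) = 19.81 × (543/400.9) = 26.84 kPa.

P₃ ≈ 26.8 kPa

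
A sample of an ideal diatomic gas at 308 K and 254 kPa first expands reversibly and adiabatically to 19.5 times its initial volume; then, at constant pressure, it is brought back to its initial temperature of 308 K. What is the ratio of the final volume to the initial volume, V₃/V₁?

V₃/V₁ ≈ 64.0

For a diatomic ideal gas γ = 7/5.
Adiabatic step: V₂/V₁ = 19.5; T₂ = T₁·(1/19.5)^(2/5) = 93.87 K.
Isobaric step: V₃/V₂ = T₃/T₂ = 308/93.87.
V₃/V₁ = (V₂/V₁)(V₃/V₂) = 19.5 × (308/93.87) = 63.98.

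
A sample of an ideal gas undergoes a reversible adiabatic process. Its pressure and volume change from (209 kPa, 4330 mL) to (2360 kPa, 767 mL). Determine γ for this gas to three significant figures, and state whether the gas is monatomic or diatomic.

γ ≈ 1.40; diatomic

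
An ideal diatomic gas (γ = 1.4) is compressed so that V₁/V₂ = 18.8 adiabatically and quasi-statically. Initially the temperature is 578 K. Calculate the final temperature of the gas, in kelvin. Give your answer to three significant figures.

For a reversible adiabat TV^(γ−1) is constant, so T₂ = T₁ (V₁/V₂)^(γ−1).
T₂ = 578 × 18.8^(0.4) = 1869 K.

T₂ ≈ 1870 K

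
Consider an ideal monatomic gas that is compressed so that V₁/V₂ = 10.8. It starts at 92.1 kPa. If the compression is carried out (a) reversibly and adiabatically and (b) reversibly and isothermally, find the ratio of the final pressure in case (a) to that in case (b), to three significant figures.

For a monatomic ideal gas γ = 5/3.
Isothermal: P_b = P₁(V₁/V₂) = 92.1×10.8.
Adiabatic: P_a = P₁(V₁/V₂)^γ = 92.1×10.8^(5/3).
P_a/P_b = (V₁/V₂)^(γ−1) = 10.8^(2/3) = 4.886.

P_adiabatic / P_isothermal ≈ 4.89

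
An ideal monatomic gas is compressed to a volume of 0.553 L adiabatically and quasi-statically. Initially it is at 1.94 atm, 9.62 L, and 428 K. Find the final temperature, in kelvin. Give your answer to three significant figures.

T₂ ≈ 2870 K

For a reversible adiabat TV^(γ−1) is constant, so T₂ = T₁ (V₁/V₂)^(γ−1).
γ = 5/3 for a monatomic ideal gas.
T₂ = 428 × (9.62/0.553)^(2/3) = 2873 K.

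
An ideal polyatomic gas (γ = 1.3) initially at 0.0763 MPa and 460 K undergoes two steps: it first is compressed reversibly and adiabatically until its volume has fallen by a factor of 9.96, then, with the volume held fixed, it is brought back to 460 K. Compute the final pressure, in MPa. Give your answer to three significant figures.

P₃ ≈ 0.760 MPa

Adiabatic step (PV^γ = const): P₂ = 0.0763×9.96^(1.3) = 1.514 MPa; T₂ = 460×9.96^(0.3) = 916.7 K.
Isochoric: P₃ = P₂(T₃/T₂) = 1.514 × (460/916.7) = 0.7599 MPa.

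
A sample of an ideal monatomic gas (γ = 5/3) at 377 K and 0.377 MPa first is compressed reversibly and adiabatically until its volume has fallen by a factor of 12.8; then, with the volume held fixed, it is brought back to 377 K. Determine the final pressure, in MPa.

Adiabatic step (PV^γ = const): P₂ = 0.377×12.8^(5/3) = 26.41 MPa; T₂ = 377×12.8^(2/3) = 2063 K.
Isochoric: P₃ = P₂(T₃/T₂) = 26.41 × (377/2063) = 4.826 MPa.

P₃ ≈ 4.83 MPa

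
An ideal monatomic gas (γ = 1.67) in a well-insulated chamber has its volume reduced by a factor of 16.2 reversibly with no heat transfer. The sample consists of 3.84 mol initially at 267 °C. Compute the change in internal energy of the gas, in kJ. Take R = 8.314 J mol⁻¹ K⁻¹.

For a reversible adiabat TV^(γ−1) is constant, so T₂ = T₁ (V₁/V₂)^(γ−1).
T₁ = 267 °C = 540.1 K.
T₂ = 540.1 × 16.2^(0.67) = 3491 K.
Q = 0, so ΔU = W_on_gas = nCᵥΔT with Cᵥ = R/(γ−1) = 12.41 J/(mol·K).
ΔU = 3.84 × 12.41 × (3491 − 540.1) = 140600 J.

ΔU ≈ 141 kJ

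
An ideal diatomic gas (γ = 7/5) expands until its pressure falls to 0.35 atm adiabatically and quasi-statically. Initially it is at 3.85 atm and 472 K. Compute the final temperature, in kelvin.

Along an adiabat T P^((1−γ)/γ) is constant, so T₂ = T₁ (P₂/P₁)^((γ−1)/γ).
T₂ = 472 × (0.35/3.85)^(2/7) = 237.9 K.

T₂ ≈ 238 K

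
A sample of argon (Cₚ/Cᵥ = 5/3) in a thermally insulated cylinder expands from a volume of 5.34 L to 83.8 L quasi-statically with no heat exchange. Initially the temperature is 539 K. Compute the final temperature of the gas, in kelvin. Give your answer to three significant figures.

T₂ ≈ 86.0 K

For a reversible adiabat TV^(γ−1) is constant, so T₂ = T₁ (V₁/V₂)^(γ−1).
T₂ = 539 × (5.34/83.8)^(2/3) = 85.99 K.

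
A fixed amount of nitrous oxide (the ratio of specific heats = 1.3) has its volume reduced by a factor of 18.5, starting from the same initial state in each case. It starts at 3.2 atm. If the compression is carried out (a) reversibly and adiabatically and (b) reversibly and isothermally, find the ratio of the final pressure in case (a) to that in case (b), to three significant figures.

Isothermal: P_b = P₁(V₁/V₂) = 3.2×18.5.
Adiabatic: P_a = P₁(V₁/V₂)^γ = 3.2×18.5^(1.3).
P_a/P_b = (V₁/V₂)^(γ−1) = 18.5^(0.3) = 2.4.

P_adiabatic / P_isothermal ≈ 2.40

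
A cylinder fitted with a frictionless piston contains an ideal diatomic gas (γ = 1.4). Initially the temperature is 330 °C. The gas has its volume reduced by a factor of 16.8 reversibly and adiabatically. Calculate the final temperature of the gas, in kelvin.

For a reversible adiabat TV^(γ−1) is constant, so T₂ = T₁ (V₁/V₂)^(γ−1).
T₁ = 330 °C = 603.1 K.
T₂ = 603.1 × 16.8^(0.4) = 1864 K.

T₂ ≈ 1860 K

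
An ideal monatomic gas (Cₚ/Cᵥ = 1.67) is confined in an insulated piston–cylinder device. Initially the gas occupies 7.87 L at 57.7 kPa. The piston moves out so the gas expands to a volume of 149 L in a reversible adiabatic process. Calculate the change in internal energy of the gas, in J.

P₂ = P₁(V₁/V₂)^γ = 57.7×(7.87/149)^(1.67) = 0.4248 kPa.
For a reversible adiabat, W_by_gas = (P₁V₁ − P₂V₂)/(γ−1).
W_by = (57700×0.00787 − 424.8×0.149) / (0.67) = 583.3 J.
Q = 0 ⇒ ΔU = −W_by = -583.3 J.

ΔU ≈ -583 J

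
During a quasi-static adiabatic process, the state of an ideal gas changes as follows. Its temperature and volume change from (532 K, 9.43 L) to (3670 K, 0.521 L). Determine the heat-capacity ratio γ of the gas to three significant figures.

γ ≈ 1.67

TV^(γ−1) = const ⇒ γ − 1 = ln(T₂/T₁) / ln(V₁/V₂).
γ = 1 + ln(3670/532) / ln(9.43/0.521) = 1.667.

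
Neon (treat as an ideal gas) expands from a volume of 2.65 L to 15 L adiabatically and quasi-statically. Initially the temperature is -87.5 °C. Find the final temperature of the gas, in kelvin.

For a reversible adiabat TV^(γ−1) is constant, so T₂ = T₁ (V₁/V₂)^(γ−1).
For a monatomic ideal gas γ = 5/3, so γ−1 = 2/3.
T₁ = -87.5 °C = 185.6 K.
T₂ = 185.6 × (2.65/15)^(2/3) = 58.45 K.

T₂ ≈ 58.5 K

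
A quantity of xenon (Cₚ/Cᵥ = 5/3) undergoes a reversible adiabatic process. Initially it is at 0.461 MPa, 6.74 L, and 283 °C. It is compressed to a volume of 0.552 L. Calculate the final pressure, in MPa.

Adiabatic: P₁V₁^γ = P₂V₂^γ ⇒ P₂ = P₁ (V₁/V₂)^γ.
P₂ = 0.461 × (6.74/0.552)^(5/3) = 29.85 MPa.

P₂ ≈ 29.8 MPa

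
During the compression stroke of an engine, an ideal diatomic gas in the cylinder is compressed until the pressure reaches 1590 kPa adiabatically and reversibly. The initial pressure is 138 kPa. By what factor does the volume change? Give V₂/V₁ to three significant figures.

V₂/V₁ ≈ 0.174

From PV^γ = const, V₂/V₁ = (P₁/P₂)^(1/γ).
For a diatomic ideal gas γ = 7/5.
V₂/V₁ = (138/1590)^(5/7) = 0.1745.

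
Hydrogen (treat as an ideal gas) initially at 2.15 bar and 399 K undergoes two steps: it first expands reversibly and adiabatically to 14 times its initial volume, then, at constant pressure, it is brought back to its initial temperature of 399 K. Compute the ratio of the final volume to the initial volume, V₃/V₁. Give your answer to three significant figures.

For a diatomic ideal gas γ = 7/5.
Adiabatic step: V₂/V₁ = 14; T₂ = T₁·(1/14)^(2/5) = 138.8 K.
Isobaric step: V₃/V₂ = T₃/T₂ = 399/138.8.
V₃/V₁ = (V₂/V₁)(V₃/V₂) = 14 × (399/138.8) = 40.23.

V₃/V₁ ≈ 40.2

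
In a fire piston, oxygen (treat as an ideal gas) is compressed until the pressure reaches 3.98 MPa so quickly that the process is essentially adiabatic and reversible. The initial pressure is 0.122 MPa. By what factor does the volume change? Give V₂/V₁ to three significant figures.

V₂/V₁ ≈ 0.0830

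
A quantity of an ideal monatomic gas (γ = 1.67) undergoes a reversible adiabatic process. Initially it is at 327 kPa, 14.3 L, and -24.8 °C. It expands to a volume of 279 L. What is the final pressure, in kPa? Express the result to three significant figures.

P₂ ≈ 2.29 kPa

Adiabatic: P₁V₁^γ = P₂V₂^γ ⇒ P₂ = P₁ (V₁/V₂)^γ.
P₂ = 327 × (14.3/279)^(1.67) = 2.29 kPa.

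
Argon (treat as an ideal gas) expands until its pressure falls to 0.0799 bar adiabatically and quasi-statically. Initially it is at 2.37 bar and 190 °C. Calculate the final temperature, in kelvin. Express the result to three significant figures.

T₂ ≈ 119 K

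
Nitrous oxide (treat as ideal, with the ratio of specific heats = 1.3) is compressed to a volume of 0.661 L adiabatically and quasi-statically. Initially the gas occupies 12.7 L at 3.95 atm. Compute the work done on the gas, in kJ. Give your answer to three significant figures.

W ≈ 24.2 kJ

P₂ = P₁(V₁/V₂)^γ = 3.95×(12.7/0.661)^(1.3) = 184.2 atm.
For a reversible adiabat, W_by_gas = (P₁V₁ − P₂V₂)/(γ−1).
W_by = (400200×0.0127 − 1.866×10^7×0.000661) / (0.3) = -24180 J.
W_on_gas = −W_by = 24180 J.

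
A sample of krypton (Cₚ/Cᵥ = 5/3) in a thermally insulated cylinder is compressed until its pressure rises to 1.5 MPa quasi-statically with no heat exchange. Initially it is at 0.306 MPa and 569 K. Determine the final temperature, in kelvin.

T₂ ≈ 1070 K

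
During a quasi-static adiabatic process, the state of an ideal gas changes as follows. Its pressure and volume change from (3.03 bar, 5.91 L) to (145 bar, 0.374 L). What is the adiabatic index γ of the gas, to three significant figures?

PV^γ = const ⇒ γ = ln(P₂/P₁) / ln(V₁/V₂).
γ = ln(145/3.03) / ln(5.91/0.374) = 1.401.

γ ≈ 1.40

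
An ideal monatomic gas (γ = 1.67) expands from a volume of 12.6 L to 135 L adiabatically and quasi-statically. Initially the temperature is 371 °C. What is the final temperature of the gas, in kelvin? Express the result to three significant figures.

T₂ ≈ 131 K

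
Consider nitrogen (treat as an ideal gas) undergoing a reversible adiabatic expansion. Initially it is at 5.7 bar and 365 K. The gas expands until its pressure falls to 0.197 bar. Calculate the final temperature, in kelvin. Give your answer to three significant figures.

T₂ ≈ 140 K

Along an adiabat T P^((1−γ)/γ) is constant, so T₂ = T₁ (P₂/P₁)^((γ−1)/γ).
For a diatomic ideal gas γ = 7/5, so (γ−1)/γ = 2/7.
T₂ = 365 × (0.197/5.7)^(2/7) = 139.6 K.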